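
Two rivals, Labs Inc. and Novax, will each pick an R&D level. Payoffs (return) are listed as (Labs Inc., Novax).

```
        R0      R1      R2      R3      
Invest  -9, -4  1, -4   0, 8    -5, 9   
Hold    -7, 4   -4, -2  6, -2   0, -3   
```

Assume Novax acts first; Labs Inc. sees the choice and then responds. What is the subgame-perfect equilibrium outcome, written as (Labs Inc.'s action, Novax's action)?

(Hold, R0)

Labs Inc. best-responds to each possible Novax move:
- R0: Labs Inc. compares -9, -7 and picks Hold; Novax would get 4.
- R1: Labs Inc. compares 1, -4 and picks Invest; Novax would get -4.
- R2: Labs Inc. compares 0, 6 and picks Hold; Novax would get -2.
- R3: Labs Inc. compares -5, 0 and picks Hold; Novax would get -3.
Novax's induced payoffs are 4, -4, -2, -3, so Novax commits to R0. Subgame-perfect outcome: (Hold, R0) with payoffs (-7, 4).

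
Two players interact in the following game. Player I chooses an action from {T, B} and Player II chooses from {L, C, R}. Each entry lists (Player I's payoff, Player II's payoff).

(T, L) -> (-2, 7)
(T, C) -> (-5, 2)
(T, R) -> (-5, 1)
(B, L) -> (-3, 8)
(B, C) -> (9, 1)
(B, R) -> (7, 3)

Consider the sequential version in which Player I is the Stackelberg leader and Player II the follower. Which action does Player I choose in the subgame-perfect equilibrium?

Solve by backward induction (Player I leads).
- T: BR = L, leader payoff -2.
- B: BR = L, leader payoff -3.
Among -2, -3, the best is -2 at T. Subgame-perfect outcome: (T, L) with payoffs (-2, 7).

T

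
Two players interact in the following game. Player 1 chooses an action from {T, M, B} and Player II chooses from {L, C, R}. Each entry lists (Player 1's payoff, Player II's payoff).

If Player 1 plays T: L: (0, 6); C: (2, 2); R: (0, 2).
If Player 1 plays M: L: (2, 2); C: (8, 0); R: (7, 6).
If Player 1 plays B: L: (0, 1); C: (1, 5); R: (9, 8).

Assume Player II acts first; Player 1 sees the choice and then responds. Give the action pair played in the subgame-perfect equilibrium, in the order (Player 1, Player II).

(B, R)

Work backward from Player 1's decision.
- L → Player 1 plays M (best of 0, 2, 0); Player II gets 2.
- C → Player 1 plays M (best of 2, 8, 1); Player II gets 0.
- R → Player 1 plays B (best of 0, 7, 9); Player II gets 8.
Among 2, 0, 8, the best is 8 at R. Subgame-perfect outcome: (B, R) with payoffs (9, 8).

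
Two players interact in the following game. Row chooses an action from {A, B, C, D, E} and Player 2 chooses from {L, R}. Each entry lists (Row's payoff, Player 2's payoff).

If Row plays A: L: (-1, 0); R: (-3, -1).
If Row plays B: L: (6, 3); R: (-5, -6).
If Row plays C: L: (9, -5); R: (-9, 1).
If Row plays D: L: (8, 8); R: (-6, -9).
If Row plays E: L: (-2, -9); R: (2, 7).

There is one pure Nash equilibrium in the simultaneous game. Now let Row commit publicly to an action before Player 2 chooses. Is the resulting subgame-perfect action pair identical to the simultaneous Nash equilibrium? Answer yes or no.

no

Work backward from Player 2's decision.
- A: BR = L, leader payoff -1.
- B: BR = L, leader payoff 6.
- C: BR = R, leader payoff -9.
- D: BR = L, leader payoff 8.
- E: BR = R, leader payoff 2.
Among -1, 6, -9, 8, 2, the best is 8 at D. Subgame-perfect outcome: (D, L) with payoffs (8, 8).
Now find the simultaneous Nash equilibrium.
Row's best replies: L→C; R→E.
Player 2's best replies: A→L; B→L; C→R; D→L; E→R.
Only (E, R) has each player best-responding; Nash payoffs (2, 7).
Sequential outcome (D, L) differs from the Nash profile (E, R).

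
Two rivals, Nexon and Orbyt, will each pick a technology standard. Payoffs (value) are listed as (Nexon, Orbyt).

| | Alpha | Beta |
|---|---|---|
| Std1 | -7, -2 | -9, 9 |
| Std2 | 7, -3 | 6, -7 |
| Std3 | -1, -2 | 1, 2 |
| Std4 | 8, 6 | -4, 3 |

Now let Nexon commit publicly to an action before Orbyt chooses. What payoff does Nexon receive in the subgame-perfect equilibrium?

Backward induction with Nexon moving first.
- Std1: Orbyt compares -2, 9 and picks Beta; Nexon would get -9.
- Std2: Orbyt compares -3, -7 and picks Alpha; Nexon would get 7.
- Std3: Orbyt compares -2, 2 and picks Beta; Nexon would get 1.
- Std4: Orbyt compares 6, 3 and picks Alpha; Nexon would get 8.
Among -9, 7, 1, 8, the best is 8 at Std4. Subgame-perfect outcome: (Std4, Alpha) with payoffs (8, 6).

8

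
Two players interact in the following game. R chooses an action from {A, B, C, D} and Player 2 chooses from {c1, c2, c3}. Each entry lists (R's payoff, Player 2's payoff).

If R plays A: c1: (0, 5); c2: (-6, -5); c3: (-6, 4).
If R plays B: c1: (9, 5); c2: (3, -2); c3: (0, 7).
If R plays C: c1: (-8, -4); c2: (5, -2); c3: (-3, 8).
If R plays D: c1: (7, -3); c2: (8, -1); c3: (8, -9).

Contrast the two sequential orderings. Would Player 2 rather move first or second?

If R leads: Player 2's best replies are A→c1, B→c3, C→c3, D→c2; R's induced payoffs 0, 0, -3, 8; outcome (D, c2), payoffs (8, -1).
If Player 2 leads: R's best replies are c1→B, c2→D, c3→D; Player 2's induced payoffs 5, -1, -9; outcome (B, c1), payoffs (9, 5).
Player 2 gets 5 moving first and -1 moving second, so Player 2 prefers to move first.

first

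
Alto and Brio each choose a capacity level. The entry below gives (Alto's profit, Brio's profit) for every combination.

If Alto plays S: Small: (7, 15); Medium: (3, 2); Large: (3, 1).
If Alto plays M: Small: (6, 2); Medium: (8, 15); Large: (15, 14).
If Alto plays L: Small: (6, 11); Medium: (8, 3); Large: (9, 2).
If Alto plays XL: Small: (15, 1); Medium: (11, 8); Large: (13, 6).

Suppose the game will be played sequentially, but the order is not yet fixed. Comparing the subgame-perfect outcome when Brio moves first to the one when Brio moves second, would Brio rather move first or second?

first

If Alto leads: Brio's best replies are S→Small, M→Medium, L→Small, XL→Medium; Alto's induced payoffs 7, 8, 6, 11; outcome (XL, Medium), payoffs (11, 8).
If Brio leads: Alto's best replies are Small→XL, Medium→XL, Large→M; Brio's induced payoffs 1, 8, 14; outcome (M, Large), payoffs (15, 14).
Brio gets 14 moving first and 8 moving second, so Brio prefers to move first.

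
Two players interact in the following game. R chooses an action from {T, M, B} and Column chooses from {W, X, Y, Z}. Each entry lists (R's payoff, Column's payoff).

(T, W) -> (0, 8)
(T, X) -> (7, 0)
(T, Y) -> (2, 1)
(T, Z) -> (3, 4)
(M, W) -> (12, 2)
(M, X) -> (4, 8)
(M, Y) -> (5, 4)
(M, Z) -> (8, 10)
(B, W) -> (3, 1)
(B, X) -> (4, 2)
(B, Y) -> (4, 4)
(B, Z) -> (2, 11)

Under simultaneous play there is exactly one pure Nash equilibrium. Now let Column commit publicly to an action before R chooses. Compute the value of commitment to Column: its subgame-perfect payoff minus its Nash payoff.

Solve by backward induction (Column leads).
- W: BR = M, leader payoff 2.
- X: BR = T, leader payoff 0.
- Y: BR = M, leader payoff 4.
- Z: BR = M, leader payoff 10.
Maximizing over 2, 0, 4, 10, Column chooses Z. Subgame-perfect outcome: (M, Z) with payoffs (8, 10).
Under simultaneous play:
R's best replies: W→M; X→T; Y→M; Z→M.
Column's best replies: T→W; M→Z; B→Z.
Only (M, Z) has each player best-responding; Nash payoffs (8, 10).
Column's commitment gain: 10 − 10 = 0.

0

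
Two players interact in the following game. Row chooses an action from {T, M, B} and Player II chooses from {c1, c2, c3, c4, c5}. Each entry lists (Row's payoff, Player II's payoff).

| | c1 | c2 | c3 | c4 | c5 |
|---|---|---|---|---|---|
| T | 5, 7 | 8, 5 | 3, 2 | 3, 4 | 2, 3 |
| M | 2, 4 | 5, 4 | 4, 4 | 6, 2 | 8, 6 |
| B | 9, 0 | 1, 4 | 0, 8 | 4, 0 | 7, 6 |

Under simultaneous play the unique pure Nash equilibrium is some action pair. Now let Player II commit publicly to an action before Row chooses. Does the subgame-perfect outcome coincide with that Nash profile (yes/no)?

Backward induction with Player II moving first.
- c1: BR = B, leader payoff 0.
- c2: BR = T, leader payoff 5.
- c3: BR = M, leader payoff 4.
- c4: BR = M, leader payoff 2.
- c5: BR = M, leader payoff 6.
Player II's induced payoffs are 0, 5, 4, 2, 6, so Player II commits to c5. Subgame-perfect outcome: (M, c5) with payoffs (8, 6).
Under simultaneous play:
Row's best replies: c1→B; c2→T; c3→M; c4→M; c5→M.
Player II's best replies: T→c1; M→c5; B→c3.
The unique mutual best reply is (M, c5), giving (8, 6).
Sequential outcome (M, c5) coincides with the Nash profile (M, c5).

yes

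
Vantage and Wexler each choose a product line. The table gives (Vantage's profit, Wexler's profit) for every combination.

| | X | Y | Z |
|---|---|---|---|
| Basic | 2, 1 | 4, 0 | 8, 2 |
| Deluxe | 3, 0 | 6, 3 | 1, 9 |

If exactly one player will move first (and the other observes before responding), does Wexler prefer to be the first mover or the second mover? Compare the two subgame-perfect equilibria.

If Vantage leads: Wexler's best replies are Basic→Z, Deluxe→Z; Vantage's induced payoffs 8, 1; outcome (Basic, Z), payoffs (8, 2).
If Wexler leads: Vantage's best replies are X→Deluxe, Y→Deluxe, Z→Basic; Wexler's induced payoffs 0, 3, 2; outcome (Deluxe, Y), payoffs (6, 3).
Wexler gets 3 moving first and 2 moving second, so Wexler prefers to move first.

first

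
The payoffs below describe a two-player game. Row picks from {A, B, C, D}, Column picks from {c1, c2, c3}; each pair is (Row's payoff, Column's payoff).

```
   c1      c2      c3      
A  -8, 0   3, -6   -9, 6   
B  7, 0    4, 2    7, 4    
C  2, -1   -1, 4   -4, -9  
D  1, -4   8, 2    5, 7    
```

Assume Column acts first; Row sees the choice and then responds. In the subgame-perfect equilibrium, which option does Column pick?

c3

Work backward from Row's decision.
- c1 → Row plays B (best of -8, 7, 2, 1); Column gets 0.
- c2 → Row plays D (best of 3, 4, -1, 8); Column gets 2.
- c3 → Row plays B (best of -9, 7, -4, 5); Column gets 4.
Column's induced payoffs are 0, 2, 4, so Column commits to c3. Subgame-perfect outcome: (B, c3) with payoffs (7, 4).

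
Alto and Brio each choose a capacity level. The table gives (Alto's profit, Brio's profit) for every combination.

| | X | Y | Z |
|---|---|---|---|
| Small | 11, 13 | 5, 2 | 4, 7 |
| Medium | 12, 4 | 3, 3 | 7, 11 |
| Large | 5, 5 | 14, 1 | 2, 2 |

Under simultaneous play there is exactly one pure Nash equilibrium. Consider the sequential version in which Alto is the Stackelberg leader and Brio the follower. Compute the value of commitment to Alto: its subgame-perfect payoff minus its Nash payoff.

Work backward from Brio's decision.
- Small → Brio plays X (best of 13, 2, 7); Alto gets 11.
- Medium → Brio plays Z (best of 4, 3, 11); Alto gets 7.
- Large → Brio plays X (best of 5, 1, 2); Alto gets 5.
Maximizing over 11, 7, 5, Alto chooses Small. Subgame-perfect outcome: (Small, X) with payoffs (11, 13).
Under simultaneous play:
Alto's best replies: X→Medium; Y→Large; Z→Medium.
Brio's best replies: Small→X; Medium→Z; Large→X.
The unique mutual best reply is (Medium, Z), giving (7, 11).
Alto's commitment gain: 11 − 7 = 4.

4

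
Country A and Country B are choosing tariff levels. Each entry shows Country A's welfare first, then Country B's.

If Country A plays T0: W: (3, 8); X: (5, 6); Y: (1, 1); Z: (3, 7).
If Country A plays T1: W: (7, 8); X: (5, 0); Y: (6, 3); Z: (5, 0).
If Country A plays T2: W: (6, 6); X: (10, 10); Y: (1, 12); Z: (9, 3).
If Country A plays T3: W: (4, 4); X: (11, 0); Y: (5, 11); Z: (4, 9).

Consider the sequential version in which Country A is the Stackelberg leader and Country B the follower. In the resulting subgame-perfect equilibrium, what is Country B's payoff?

8

Country B best-responds to each possible Country A move:
- T0: BR = W, leader payoff 3.
- T1: BR = W, leader payoff 7.
- T2: BR = Y, leader payoff 1.
- T3: BR = Y, leader payoff 5.
Country A's induced payoffs are 3, 7, 1, 5, so Country A commits to T1. Subgame-perfect outcome: (T1, W) with payoffs (7, 8).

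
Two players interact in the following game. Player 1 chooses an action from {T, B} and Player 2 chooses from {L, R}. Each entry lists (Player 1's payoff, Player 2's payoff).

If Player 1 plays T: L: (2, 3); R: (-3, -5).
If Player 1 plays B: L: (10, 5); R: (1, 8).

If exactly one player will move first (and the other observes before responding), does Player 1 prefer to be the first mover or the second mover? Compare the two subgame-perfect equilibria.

If Player 1 leads: Player 2's best replies are T→L, B→R; Player 1's induced payoffs 2, 1; outcome (T, L), payoffs (2, 3).
If Player 2 leads: Player 1's best replies are L→B, R→B; Player 2's induced payoffs 5, 8; outcome (B, R), payoffs (1, 8).
Player 1 gets 2 moving first and 1 moving second, so Player 1 prefers to move first.

first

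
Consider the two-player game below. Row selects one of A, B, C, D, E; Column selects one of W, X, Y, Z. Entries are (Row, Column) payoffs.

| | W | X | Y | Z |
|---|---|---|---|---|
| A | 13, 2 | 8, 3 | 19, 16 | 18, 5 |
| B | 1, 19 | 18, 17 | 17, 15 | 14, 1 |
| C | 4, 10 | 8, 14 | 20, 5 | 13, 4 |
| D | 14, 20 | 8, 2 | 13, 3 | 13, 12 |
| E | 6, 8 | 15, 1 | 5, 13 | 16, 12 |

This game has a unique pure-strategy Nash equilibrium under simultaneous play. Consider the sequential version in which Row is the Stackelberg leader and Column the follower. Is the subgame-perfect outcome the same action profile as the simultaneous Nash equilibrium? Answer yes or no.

Backward induction with Row moving first.
- A: Column compares 2, 3, 16, 5 and picks Y; Row would get 19.
- B: Column compares 19, 17, 15, 1 and picks W; Row would get 1.
- C: Column compares 10, 14, 5, 4 and picks X; Row would get 8.
- D: Column compares 20, 2, 3, 12 and picks W; Row would get 14.
- E: Column compares 8, 1, 13, 12 and picks Y; Row would get 5.
Maximizing over 19, 1, 8, 14, 5, Row chooses A. Subgame-perfect outcome: (A, Y) with payoffs (19, 16).
For the simultaneous game, intersect best replies.
Row's best replies: W→D; X→B; Y→C; Z→A.
Column's best replies: A→Y; B→W; C→X; D→W; E→Y.
The unique mutual best reply is (D, W), giving (14, 20).
Sequential outcome (A, Y) differs from the Nash profile (D, W).

no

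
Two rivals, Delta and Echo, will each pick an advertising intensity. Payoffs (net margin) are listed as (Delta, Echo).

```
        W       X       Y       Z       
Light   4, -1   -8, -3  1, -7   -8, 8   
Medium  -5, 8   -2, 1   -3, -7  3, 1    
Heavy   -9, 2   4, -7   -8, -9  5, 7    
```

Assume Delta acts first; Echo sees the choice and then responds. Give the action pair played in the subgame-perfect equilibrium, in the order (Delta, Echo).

(Heavy, Z)

Echo best-responds to each possible Delta move:
- Light: Echo compares -1, -3, -7, 8 and picks Z; Delta would get -8.
- Medium: Echo compares 8, 1, -7, 1 and picks W; Delta would get -5.
- Heavy: Echo compares 2, -7, -9, 7 and picks Z; Delta would get 5.
Among -8, -5, 5, the best is 5 at Heavy. Subgame-perfect outcome: (Heavy, Z) with payoffs (5, 7).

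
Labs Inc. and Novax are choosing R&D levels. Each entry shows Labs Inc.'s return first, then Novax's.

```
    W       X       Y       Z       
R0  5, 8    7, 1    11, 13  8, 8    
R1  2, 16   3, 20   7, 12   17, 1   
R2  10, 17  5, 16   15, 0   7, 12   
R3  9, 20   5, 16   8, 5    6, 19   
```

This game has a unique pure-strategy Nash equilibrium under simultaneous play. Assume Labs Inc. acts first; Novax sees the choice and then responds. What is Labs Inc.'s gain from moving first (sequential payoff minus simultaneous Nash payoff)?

Solve by backward induction (Labs Inc. leads).
- R0: Novax compares 8, 1, 13, 8 and picks Y; Labs Inc. would get 11.
- R1: Novax compares 16, 20, 12, 1 and picks X; Labs Inc. would get 3.
- R2: Novax compares 17, 16, 0, 12 and picks W; Labs Inc. would get 10.
- R3: Novax compares 20, 16, 5, 19 and picks W; Labs Inc. would get 9.
Among 11, 3, 10, 9, the best is 11 at R0. Subgame-perfect outcome: (R0, Y) with payoffs (11, 13).
Now find the simultaneous Nash equilibrium.
Labs Inc.'s best replies: W→R2; X→R0; Y→R2; Z→R1.
Novax's best replies: R0→Y; R1→X; R2→W; R3→W.
Only (R2, W) has each player best-responding; Nash payoffs (10, 17).
Labs Inc.'s commitment gain: 11 − 10 = 1.

1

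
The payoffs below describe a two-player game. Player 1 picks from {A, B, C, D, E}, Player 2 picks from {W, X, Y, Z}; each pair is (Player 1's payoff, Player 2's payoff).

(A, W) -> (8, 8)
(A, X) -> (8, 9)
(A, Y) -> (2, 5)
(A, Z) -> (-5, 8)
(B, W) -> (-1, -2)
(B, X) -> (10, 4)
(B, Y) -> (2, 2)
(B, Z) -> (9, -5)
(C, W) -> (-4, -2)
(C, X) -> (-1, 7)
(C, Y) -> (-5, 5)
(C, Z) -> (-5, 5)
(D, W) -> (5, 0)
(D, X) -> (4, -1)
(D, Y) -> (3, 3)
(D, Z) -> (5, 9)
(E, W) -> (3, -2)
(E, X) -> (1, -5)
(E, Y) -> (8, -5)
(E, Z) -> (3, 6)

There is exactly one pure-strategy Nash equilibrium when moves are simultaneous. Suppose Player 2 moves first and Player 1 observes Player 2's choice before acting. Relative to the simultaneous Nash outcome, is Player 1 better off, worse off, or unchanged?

Work backward from Player 1's decision.
- W: Player 1 compares 8, -1, -4, 5, 3 and picks A; Player 2 would get 8.
- X: Player 1 compares 8, 10, -1, 4, 1 and picks B; Player 2 would get 4.
- Y: Player 1 compares 2, 2, -5, 3, 8 and picks E; Player 2 would get -5.
- Z: Player 1 compares -5, 9, -5, 5, 3 and picks B; Player 2 would get -5.
Player 2's induced payoffs are 8, 4, -5, -5, so Player 2 commits to W. Subgame-perfect outcome: (A, W) with payoffs (8, 8).
For the simultaneous game, intersect best replies.
Player 1's best replies: W→A; X→B; Y→E; Z→B.
Player 2's best replies: A→X; B→X; C→X; D→Z; E→Z.
The unique mutual best reply is (B, X), giving (10, 4).
Player 1 earns 8 sequentially versus 10 at the Nash outcome: worse off.

worse off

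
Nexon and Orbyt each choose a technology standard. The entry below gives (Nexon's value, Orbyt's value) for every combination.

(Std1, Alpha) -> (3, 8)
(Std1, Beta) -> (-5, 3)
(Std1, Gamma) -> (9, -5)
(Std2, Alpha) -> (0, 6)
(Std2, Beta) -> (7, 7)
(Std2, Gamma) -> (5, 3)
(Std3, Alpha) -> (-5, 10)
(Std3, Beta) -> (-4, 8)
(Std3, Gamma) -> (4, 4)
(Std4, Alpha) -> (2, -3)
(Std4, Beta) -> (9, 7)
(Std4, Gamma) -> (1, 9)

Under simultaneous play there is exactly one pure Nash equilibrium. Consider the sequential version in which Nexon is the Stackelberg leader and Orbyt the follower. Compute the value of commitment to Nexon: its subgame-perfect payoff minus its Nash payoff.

Backward induction with Nexon moving first.
- Std1: BR = Alpha, leader payoff 3.
- Std2: BR = Beta, leader payoff 7.
- Std3: BR = Alpha, leader payoff -5.
- Std4: BR = Gamma, leader payoff 1.
Maximizing over 3, 7, -5, 1, Nexon chooses Std2. Subgame-perfect outcome: (Std2, Beta) with payoffs (7, 7).
Now find the simultaneous Nash equilibrium.
Nexon's best replies: Alpha→Std1; Beta→Std4; Gamma→Std1.
Orbyt's best replies: Std1→Alpha; Std2→Beta; Std3→Alpha; Std4→Gamma.
Only (Std1, Alpha) has each player best-responding; Nash payoffs (3, 8).
Nexon's commitment gain: 7 − 3 = 4.

4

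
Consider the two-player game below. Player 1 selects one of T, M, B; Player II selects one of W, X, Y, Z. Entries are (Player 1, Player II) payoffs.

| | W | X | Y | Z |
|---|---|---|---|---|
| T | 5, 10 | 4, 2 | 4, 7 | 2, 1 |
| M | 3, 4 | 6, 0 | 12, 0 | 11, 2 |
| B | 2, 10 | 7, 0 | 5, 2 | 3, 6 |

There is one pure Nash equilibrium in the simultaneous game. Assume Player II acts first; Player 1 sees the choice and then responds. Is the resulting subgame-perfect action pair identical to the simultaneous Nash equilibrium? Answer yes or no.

yes

Backward induction with Player II moving first.
- W: BR = T, leader payoff 10.
- X: BR = B, leader payoff 0.
- Y: BR = M, leader payoff 0.
- Z: BR = M, leader payoff 2.
Player II's induced payoffs are 10, 0, 0, 2, so Player II commits to W. Subgame-perfect outcome: (T, W) with payoffs (5, 10).
Now find the simultaneous Nash equilibrium.
Player 1's best replies: W→T; X→B; Y→M; Z→M.
Player II's best replies: T→W; M→W; B→W.
The unique mutual best reply is (T, W), giving (5, 10).
Sequential outcome (T, W) coincides with the Nash profile (T, W).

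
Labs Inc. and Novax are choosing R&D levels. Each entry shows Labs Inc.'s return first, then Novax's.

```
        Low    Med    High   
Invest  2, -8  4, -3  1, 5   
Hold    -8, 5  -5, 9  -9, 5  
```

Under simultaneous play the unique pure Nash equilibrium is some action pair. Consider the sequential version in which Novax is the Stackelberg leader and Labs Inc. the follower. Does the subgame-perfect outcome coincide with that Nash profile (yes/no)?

Labs Inc. best-responds to each possible Novax move:
- Low → Labs Inc. plays Invest (best of 2, -8); Novax gets -8.
- Med → Labs Inc. plays Invest (best of 4, -5); Novax gets -3.
- High → Labs Inc. plays Invest (best of 1, -9); Novax gets 5.
Maximizing over -8, -3, 5, Novax chooses High. Subgame-perfect outcome: (Invest, High) with payoffs (1, 5).
Now find the simultaneous Nash equilibrium.
Labs Inc.'s best replies: Low→Invest; Med→Invest; High→Invest.
Novax's best replies: Invest→High; Hold→Med.
The unique mutual best reply is (Invest, High), giving (1, 5).
Sequential outcome (Invest, High) coincides with the Nash profile (Invest, High).

yes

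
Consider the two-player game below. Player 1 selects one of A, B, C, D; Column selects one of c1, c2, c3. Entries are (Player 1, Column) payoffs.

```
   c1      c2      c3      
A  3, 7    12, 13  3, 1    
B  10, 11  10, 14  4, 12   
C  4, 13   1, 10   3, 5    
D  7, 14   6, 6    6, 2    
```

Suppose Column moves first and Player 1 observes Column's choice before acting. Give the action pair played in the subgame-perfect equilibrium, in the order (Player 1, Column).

(A, c2)

Player 1 best-responds to each possible Column move:
- c1: Player 1 compares 3, 10, 4, 7 and picks B; Column would get 11.
- c2: Player 1 compares 12, 10, 1, 6 and picks A; Column would get 13.
- c3: Player 1 compares 3, 4, 3, 6 and picks D; Column would get 2.
Maximizing over 11, 13, 2, Column chooses c2. Subgame-perfect outcome: (A, c2) with payoffs (12, 13).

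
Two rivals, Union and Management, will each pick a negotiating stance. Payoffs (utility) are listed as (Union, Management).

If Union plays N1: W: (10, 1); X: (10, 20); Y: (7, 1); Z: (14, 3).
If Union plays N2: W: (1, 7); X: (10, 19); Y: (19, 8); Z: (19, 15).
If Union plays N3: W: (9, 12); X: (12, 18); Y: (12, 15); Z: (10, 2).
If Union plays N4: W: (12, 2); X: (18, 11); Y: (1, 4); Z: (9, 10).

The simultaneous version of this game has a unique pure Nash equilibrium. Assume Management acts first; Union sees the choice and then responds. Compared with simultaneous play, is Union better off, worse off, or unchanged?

better off

Backward induction with Management moving first.
- W → Union plays N4 (best of 10, 1, 9, 12); Management gets 2.
- X → Union plays N4 (best of 10, 10, 12, 18); Management gets 11.
- Y → Union plays N2 (best of 7, 19, 12, 1); Management gets 8.
- Z → Union plays N2 (best of 14, 19, 10, 9); Management gets 15.
Management's induced payoffs are 2, 11, 8, 15, so Management commits to Z. Subgame-perfect outcome: (N2, Z) with payoffs (19, 15).
Now find the simultaneous Nash equilibrium.
Union's best replies: W→N4; X→N4; Y→N2; Z→N2.
Management's best replies: N1→X; N2→X; N3→X; N4→X.
Only (N4, X) has each player best-responding; Nash payoffs (18, 11).
Union earns 19 sequentially versus 18 at the Nash outcome: better off.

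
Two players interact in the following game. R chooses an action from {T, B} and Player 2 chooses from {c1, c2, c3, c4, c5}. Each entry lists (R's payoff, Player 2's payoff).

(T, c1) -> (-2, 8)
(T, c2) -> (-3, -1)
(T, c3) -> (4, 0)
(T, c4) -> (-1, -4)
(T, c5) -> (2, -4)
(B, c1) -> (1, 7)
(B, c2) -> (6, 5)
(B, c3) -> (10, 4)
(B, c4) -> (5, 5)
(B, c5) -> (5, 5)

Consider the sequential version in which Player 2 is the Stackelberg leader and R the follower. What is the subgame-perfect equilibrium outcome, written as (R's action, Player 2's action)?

Backward induction with Player 2 moving first.
- c1: R compares -2, 1 and picks B; Player 2 would get 7.
- c2: R compares -3, 6 and picks B; Player 2 would get 5.
- c3: R compares 4, 10 and picks B; Player 2 would get 4.
- c4: R compares -1, 5 and picks B; Player 2 would get 5.
- c5: R compares 2, 5 and picks B; Player 2 would get 5.
Among 7, 5, 4, 5, 5, the best is 7 at c1. Subgame-perfect outcome: (B, c1) with payoffs (1, 7).

(B, c1)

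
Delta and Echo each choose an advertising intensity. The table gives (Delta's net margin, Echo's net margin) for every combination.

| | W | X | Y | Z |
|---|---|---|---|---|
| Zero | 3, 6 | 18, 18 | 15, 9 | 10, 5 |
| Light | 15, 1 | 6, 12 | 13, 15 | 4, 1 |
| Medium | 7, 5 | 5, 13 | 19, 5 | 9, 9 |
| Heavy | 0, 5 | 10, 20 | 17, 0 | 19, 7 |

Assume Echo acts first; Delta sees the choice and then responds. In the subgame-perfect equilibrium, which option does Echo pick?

X

Solve by backward induction (Echo leads).
- W: BR = Light, leader payoff 1.
- X: BR = Zero, leader payoff 18.
- Y: BR = Medium, leader payoff 5.
- Z: BR = Heavy, leader payoff 7.
Echo's induced payoffs are 1, 18, 5, 7, so Echo commits to X. Subgame-perfect outcome: (Zero, X) with payoffs (18, 18).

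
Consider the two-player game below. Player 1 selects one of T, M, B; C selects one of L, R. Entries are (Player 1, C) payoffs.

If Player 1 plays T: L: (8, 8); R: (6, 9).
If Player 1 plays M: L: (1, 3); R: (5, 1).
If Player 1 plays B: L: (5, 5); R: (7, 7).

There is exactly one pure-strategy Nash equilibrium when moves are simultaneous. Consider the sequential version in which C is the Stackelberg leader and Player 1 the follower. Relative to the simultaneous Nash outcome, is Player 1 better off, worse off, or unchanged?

Solve by backward induction (C leads).
- L: Player 1 compares 8, 1, 5 and picks T; C would get 8.
- R: Player 1 compares 6, 5, 7 and picks B; C would get 7.
Maximizing over 8, 7, C chooses L. Subgame-perfect outcome: (T, L) with payoffs (8, 8).
Under simultaneous play:
Player 1's best replies: L→T; R→B.
C's best replies: T→R; M→L; B→R.
The unique mutual best reply is (B, R), giving (7, 7).
Player 1 earns 8 sequentially versus 7 at the Nash outcome: better off.

better off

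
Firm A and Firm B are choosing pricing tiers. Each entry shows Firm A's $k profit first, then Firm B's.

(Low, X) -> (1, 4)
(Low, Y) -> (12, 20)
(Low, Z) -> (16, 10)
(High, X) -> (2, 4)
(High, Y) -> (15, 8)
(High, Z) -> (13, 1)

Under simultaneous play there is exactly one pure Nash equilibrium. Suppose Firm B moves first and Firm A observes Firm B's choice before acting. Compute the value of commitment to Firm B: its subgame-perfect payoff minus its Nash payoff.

Work backward from Firm A's decision.
- X: BR = High, leader payoff 4.
- Y: BR = High, leader payoff 8.
- Z: BR = Low, leader payoff 10.
Maximizing over 4, 8, 10, Firm B chooses Z. Subgame-perfect outcome: (Low, Z) with payoffs (16, 10).
For the simultaneous game, intersect best replies.
Firm A's best replies: X→High; Y→High; Z→Low.
Firm B's best replies: Low→Y; High→Y.
Only (High, Y) has each player best-responding; Nash payoffs (15, 8).
Firm B's commitment gain: 10 − 8 = 2.

2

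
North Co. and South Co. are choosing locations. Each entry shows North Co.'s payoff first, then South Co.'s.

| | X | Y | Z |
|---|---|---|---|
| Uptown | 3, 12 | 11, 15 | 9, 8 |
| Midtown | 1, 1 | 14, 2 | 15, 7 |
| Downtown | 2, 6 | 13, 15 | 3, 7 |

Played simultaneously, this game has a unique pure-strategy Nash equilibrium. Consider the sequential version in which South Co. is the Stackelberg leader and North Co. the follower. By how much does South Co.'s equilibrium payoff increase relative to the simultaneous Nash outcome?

5

North Co. best-responds to each possible South Co. move:
- X: North Co. compares 3, 1, 2 and picks Uptown; South Co. would get 12.
- Y: North Co. compares 11, 14, 13 and picks Midtown; South Co. would get 2.
- Z: North Co. compares 9, 15, 3 and picks Midtown; South Co. would get 7.
Among 12, 2, 7, the best is 12 at X. Subgame-perfect outcome: (Uptown, X) with payoffs (3, 12).
Now find the simultaneous Nash equilibrium.
North Co.'s best replies: X→Uptown; Y→Midtown; Z→Midtown.
South Co.'s best replies: Uptown→Y; Midtown→Z; Downtown→Y.
The unique mutual best reply is (Midtown, Z), giving (15, 7).
South Co.'s commitment gain: 12 − 7 = 5.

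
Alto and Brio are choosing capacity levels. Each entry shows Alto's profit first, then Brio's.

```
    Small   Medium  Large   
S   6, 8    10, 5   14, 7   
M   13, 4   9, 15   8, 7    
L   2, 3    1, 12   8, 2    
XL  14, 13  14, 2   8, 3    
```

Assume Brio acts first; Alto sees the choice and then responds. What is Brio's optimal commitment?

Alto best-responds to each possible Brio move:
- Small: Alto compares 6, 13, 2, 14 and picks XL; Brio would get 13.
- Medium: Alto compares 10, 9, 1, 14 and picks XL; Brio would get 2.
- Large: Alto compares 14, 8, 8, 8 and picks S; Brio would get 7.
Brio's induced payoffs are 13, 2, 7, so Brio commits to Small. Subgame-perfect outcome: (XL, Small) with payoffs (14, 13).

Small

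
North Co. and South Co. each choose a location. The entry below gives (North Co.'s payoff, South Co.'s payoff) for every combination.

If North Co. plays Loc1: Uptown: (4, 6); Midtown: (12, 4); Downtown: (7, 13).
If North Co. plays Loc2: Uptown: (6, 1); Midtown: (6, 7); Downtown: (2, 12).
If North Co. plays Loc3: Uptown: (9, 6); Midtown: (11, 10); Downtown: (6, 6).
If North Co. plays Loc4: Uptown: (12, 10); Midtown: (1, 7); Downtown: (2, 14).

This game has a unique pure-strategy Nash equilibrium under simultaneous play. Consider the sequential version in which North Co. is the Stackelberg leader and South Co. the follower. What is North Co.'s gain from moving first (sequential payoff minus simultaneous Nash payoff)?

Backward induction with North Co. moving first.
- Loc1: BR = Downtown, leader payoff 7.
- Loc2: BR = Downtown, leader payoff 2.
- Loc3: BR = Midtown, leader payoff 11.
- Loc4: BR = Downtown, leader payoff 2.
Maximizing over 7, 2, 11, 2, North Co. chooses Loc3. Subgame-perfect outcome: (Loc3, Midtown) with payoffs (11, 10).
Now find the simultaneous Nash equilibrium.
North Co.'s best replies: Uptown→Loc4; Midtown→Loc1; Downtown→Loc1.
South Co.'s best replies: Loc1→Downtown; Loc2→Downtown; Loc3→Midtown; Loc4→Downtown.
The unique mutual best reply is (Loc1, Downtown), giving (7, 13).
North Co.'s commitment gain: 11 − 7 = 4.

4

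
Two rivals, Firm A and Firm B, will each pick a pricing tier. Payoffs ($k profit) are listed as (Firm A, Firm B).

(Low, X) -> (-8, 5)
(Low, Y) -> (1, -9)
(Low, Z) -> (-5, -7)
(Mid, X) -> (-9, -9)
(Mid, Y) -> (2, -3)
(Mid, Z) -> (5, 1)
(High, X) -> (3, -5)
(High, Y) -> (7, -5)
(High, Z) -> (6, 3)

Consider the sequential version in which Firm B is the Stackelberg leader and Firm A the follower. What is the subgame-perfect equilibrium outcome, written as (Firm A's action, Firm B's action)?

(High, Z)

Work backward from Firm A's decision.
- X: Firm A compares -8, -9, 3 and picks High; Firm B would get -5.
- Y: Firm A compares 1, 2, 7 and picks High; Firm B would get -5.
- Z: Firm A compares -5, 5, 6 and picks High; Firm B would get 3.
Maximizing over -5, -5, 3, Firm B chooses Z. Subgame-perfect outcome: (High, Z) with payoffs (6, 3).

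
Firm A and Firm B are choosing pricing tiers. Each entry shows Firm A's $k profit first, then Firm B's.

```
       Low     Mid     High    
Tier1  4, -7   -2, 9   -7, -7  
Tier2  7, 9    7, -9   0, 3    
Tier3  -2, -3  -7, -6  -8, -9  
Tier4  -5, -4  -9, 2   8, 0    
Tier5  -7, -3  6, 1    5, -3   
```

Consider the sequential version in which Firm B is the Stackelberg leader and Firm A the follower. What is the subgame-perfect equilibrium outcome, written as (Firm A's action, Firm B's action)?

(Tier2, Low)

Firm A best-responds to each possible Firm B move:
- Low: BR = Tier2, leader payoff 9.
- Mid: BR = Tier2, leader payoff -9.
- High: BR = Tier4, leader payoff 0.
Among 9, -9, 0, the best is 9 at Low. Subgame-perfect outcome: (Tier2, Low) with payoffs (7, 9).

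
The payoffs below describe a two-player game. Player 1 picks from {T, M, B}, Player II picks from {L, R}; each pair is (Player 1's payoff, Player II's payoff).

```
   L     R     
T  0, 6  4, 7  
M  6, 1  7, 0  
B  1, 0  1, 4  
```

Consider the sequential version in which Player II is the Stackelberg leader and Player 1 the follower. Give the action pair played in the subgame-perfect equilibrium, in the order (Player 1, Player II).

Work backward from Player 1's decision.
- L: BR = M, leader payoff 1.
- R: BR = M, leader payoff 0.
Maximizing over 1, 0, Player II chooses L. Subgame-perfect outcome: (M, L) with payoffs (6, 1).

(M, L)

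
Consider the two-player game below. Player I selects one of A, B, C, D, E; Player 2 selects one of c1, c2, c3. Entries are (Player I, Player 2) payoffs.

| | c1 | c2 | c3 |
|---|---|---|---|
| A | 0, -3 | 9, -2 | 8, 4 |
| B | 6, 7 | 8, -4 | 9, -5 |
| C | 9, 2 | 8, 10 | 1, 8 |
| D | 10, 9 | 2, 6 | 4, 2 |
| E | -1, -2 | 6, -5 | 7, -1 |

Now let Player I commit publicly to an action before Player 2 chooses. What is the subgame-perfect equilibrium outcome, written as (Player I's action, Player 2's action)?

Player 2 best-responds to each possible Player I move:
- A: Player 2 compares -3, -2, 4 and picks c3; Player I would get 8.
- B: Player 2 compares 7, -4, -5 and picks c1; Player I would get 6.
- C: Player 2 compares 2, 10, 8 and picks c2; Player I would get 8.
- D: Player 2 compares 9, 6, 2 and picks c1; Player I would get 10.
- E: Player 2 compares -2, -5, -1 and picks c3; Player I would get 7.
Among 8, 6, 8, 10, 7, the best is 10 at D. Subgame-perfect outcome: (D, c1) with payoffs (10, 9).

(D, c1)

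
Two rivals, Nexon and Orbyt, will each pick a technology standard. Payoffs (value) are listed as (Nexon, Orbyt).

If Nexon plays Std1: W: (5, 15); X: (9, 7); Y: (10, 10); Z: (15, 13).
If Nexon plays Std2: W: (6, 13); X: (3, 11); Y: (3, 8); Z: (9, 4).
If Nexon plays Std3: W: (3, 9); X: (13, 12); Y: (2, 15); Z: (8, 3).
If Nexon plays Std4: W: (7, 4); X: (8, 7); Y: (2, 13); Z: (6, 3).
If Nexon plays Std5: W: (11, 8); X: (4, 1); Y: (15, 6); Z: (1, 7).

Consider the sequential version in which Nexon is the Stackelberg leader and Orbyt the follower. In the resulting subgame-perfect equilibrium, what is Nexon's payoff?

11

Orbyt best-responds to each possible Nexon move:
- Std1: Orbyt compares 15, 7, 10, 13 and picks W; Nexon would get 5.
- Std2: Orbyt compares 13, 11, 8, 4 and picks W; Nexon would get 6.
- Std3: Orbyt compares 9, 12, 15, 3 and picks Y; Nexon would get 2.
- Std4: Orbyt compares 4, 7, 13, 3 and picks Y; Nexon would get 2.
- Std5: Orbyt compares 8, 1, 6, 7 and picks W; Nexon would get 11.
Nexon's induced payoffs are 5, 6, 2, 2, 11, so Nexon commits to Std5. Subgame-perfect outcome: (Std5, W) with payoffs (11, 8).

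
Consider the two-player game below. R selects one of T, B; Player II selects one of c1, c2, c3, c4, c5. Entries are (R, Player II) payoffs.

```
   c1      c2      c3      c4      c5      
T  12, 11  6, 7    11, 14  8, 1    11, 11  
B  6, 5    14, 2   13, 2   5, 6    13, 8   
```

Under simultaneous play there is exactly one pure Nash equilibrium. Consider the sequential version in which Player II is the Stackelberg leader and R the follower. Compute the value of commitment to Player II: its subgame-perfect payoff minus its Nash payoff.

Solve by backward induction (Player II leads).
- c1 → R plays T (best of 12, 6); Player II gets 11.
- c2 → R plays B (best of 6, 14); Player II gets 2.
- c3 → R plays B (best of 11, 13); Player II gets 2.
- c4 → R plays T (best of 8, 5); Player II gets 1.
- c5 → R plays B (best of 11, 13); Player II gets 8.
Maximizing over 11, 2, 2, 1, 8, Player II chooses c1. Subgame-perfect outcome: (T, c1) with payoffs (12, 11).
Now find the simultaneous Nash equilibrium.
R's best replies: c1→T; c2→B; c3→B; c4→T; c5→B.
Player II's best replies: T→c3; B→c5.
The unique mutual best reply is (B, c5), giving (13, 8).
Player II's commitment gain: 11 − 8 = 3.

3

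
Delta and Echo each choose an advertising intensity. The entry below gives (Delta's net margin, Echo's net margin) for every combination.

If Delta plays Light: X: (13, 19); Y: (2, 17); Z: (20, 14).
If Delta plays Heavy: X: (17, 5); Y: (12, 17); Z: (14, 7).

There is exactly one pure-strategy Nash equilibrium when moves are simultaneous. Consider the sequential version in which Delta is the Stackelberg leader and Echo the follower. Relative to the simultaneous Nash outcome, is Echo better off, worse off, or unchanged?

Solve by backward induction (Delta leads).
- Light: Echo compares 19, 17, 14 and picks X; Delta would get 13.
- Heavy: Echo compares 5, 17, 7 and picks Y; Delta would get 12.
Among 13, 12, the best is 13 at Light. Subgame-perfect outcome: (Light, X) with payoffs (13, 19).
For the simultaneous game, intersect best replies.
Delta's best replies: X→Heavy; Y→Heavy; Z→Light.
Echo's best replies: Light→X; Heavy→Y.
Only (Heavy, Y) has each player best-responding; Nash payoffs (12, 17).
Echo earns 19 sequentially versus 17 at the Nash outcome: better off.

better off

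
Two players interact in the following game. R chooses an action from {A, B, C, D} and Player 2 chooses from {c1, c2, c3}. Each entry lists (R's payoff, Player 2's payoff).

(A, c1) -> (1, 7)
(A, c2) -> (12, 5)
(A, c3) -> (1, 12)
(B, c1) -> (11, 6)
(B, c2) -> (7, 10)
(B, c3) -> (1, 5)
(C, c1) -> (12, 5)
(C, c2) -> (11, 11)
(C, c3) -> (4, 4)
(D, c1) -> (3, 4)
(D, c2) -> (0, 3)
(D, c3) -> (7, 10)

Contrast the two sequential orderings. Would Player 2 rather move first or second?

second

If R leads: Player 2's best replies are A→c3, B→c2, C→c2, D→c3; R's induced payoffs 1, 7, 11, 7; outcome (C, c2), payoffs (11, 11).
If Player 2 leads: R's best replies are c1→C, c2→A, c3→D; Player 2's induced payoffs 5, 5, 10; outcome (D, c3), payoffs (7, 10).
Player 2 gets 10 moving first and 11 moving second, so Player 2 prefers to move second.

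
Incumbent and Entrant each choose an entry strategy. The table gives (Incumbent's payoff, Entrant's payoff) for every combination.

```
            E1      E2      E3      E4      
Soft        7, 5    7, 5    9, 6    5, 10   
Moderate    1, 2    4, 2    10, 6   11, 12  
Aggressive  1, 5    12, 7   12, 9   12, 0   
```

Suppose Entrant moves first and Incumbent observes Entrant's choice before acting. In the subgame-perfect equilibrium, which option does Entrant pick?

Solve by backward induction (Entrant leads).
- E1: BR = Soft, leader payoff 5.
- E2: BR = Aggressive, leader payoff 7.
- E3: BR = Aggressive, leader payoff 9.
- E4: BR = Aggressive, leader payoff 0.
Entrant's induced payoffs are 5, 7, 9, 0, so Entrant commits to E3. Subgame-perfect outcome: (Aggressive, E3) with payoffs (12, 9).

E3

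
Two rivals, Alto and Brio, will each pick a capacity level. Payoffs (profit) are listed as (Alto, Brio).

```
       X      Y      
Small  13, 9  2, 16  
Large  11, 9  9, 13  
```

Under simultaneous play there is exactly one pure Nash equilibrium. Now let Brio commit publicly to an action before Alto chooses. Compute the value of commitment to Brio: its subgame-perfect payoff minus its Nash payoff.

0

Alto best-responds to each possible Brio move:
- X: Alto compares 13, 11 and picks Small; Brio would get 9.
- Y: Alto compares 2, 9 and picks Large; Brio would get 13.
Among 9, 13, the best is 13 at Y. Subgame-perfect outcome: (Large, Y) with payoffs (9, 13).
Now find the simultaneous Nash equilibrium.
Alto's best replies: X→Small; Y→Large.
Brio's best replies: Small→Y; Large→Y.
Only (Large, Y) has each player best-responding; Nash payoffs (9, 13).
Brio's commitment gain: 13 − 13 = 0.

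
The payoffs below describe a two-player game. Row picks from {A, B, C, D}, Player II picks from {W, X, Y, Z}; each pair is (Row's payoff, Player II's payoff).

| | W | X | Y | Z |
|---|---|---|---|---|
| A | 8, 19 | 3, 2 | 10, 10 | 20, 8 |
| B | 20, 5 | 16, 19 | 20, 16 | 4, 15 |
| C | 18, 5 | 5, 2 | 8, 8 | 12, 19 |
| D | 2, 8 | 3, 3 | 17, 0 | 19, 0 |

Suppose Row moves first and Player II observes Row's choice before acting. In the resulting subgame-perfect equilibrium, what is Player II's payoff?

Solve by backward induction (Row leads).
- A: BR = W, leader payoff 8.
- B: BR = X, leader payoff 16.
- C: BR = Z, leader payoff 12.
- D: BR = W, leader payoff 2.
Maximizing over 8, 16, 12, 2, Row chooses B. Subgame-perfect outcome: (B, X) with payoffs (16, 19).

19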